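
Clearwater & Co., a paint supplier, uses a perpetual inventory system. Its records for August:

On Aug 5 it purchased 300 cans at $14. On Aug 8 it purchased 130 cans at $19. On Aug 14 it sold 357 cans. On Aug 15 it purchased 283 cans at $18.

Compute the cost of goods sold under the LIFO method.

COGS = $5,648

Aug 14, 357 sold [LIFO — newest first]: 130 @ $19 + 227 @ $14 = $5,648
Ending inventory: 73 @ $14 + 283 @ $18 = $6,116
Check: goods available $11,764 = COGS $5,648 + ending $6,116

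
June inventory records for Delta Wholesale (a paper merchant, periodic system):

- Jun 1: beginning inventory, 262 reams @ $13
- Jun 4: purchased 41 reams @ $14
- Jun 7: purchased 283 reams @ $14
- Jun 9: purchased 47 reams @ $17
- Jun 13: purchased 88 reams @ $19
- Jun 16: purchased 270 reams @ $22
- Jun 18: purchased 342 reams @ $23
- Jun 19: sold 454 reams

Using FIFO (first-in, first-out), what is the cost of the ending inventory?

Ending inventory = $18,125

Jun 19, 454 sold [FIFO — oldest first]: 262 @ $13 + 41 @ $14 + 151 @ $14 = $6,094
Ending inventory: 132 @ $14 + 47 @ $17 + 88 @ $19 + 270 @ $22 + 342 @ $23 = $18,125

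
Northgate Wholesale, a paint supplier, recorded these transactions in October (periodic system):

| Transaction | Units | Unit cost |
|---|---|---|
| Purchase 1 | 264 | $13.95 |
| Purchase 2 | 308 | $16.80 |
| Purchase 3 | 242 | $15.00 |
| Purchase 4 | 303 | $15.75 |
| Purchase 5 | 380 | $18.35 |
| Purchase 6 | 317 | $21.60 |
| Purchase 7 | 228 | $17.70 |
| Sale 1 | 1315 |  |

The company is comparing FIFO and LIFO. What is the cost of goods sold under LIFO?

COGS = $23,933.05

FIFO COGS: 264 @ $13.95 + 308 @ $16.80 + 242 @ $15.00 + 303 @ $15.75 + 198 @ $18.35 = $20,892.75
LIFO COGS: 228 @ $17.70 + 317 @ $21.60 + 380 @ $18.35 + 303 @ $15.75 + 87 @ $15.00 = $23,933.05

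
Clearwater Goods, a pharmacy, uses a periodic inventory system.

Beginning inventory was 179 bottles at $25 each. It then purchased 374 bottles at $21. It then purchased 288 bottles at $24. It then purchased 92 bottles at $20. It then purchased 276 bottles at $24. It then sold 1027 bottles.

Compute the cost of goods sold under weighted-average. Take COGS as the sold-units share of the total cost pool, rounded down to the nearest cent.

Sale 1, sell 1027: 1027/1209 × $27,705.00 → $23,534.35
Ending inventory (cost pool remaining) = $4,170.65

COGS = $23,534.35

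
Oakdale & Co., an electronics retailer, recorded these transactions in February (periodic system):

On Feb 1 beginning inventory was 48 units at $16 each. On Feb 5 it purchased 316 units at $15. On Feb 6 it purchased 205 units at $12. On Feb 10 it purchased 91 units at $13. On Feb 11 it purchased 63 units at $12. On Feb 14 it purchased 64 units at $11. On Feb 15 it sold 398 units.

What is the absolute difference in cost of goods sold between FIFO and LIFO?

$1,113

FIFO COGS: 48 @ $16 + 316 @ $15 + 34 @ $12 = $5,916
LIFO COGS: 64 @ $11 + 63 @ $12 + 91 @ $13 + 180 @ $12 = $4,803
Difference = |$5,916 − $4,803| = $1,113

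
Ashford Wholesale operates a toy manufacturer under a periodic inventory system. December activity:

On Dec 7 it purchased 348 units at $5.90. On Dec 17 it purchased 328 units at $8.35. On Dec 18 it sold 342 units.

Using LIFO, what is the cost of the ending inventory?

Ending inventory = $1,970.60

Dec 18, 342 sold [LIFO — newest first]: 328 @ $8.35 + 14 @ $5.90 = $2,821.40
Ending inventory: 334 @ $5.90 = $1,970.60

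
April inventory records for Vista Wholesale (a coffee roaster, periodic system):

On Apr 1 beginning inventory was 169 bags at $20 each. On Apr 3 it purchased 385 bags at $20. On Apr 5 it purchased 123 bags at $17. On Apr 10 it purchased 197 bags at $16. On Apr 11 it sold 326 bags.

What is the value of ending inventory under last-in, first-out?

Ending inventory = $10,960

Apr 11, 326 sold [LIFO — newest first]: 197 @ $16 + 123 @ $17 + 6 @ $20 = $5,363
Ending inventory: 169 @ $20 + 379 @ $20 = $10,960
Check: goods available $16,323 = COGS $5,363 + ending $10,960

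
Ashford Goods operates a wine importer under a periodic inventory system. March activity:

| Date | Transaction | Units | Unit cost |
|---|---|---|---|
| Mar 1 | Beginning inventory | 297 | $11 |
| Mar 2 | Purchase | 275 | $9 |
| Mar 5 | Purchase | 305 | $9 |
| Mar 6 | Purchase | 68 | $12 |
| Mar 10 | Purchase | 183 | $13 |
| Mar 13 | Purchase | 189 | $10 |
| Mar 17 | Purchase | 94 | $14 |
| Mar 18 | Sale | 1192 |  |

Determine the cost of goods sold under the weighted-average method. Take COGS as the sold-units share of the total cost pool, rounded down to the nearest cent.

COGS = $12,577.24

Mar 18, sell 1192: 1192/1411 × $14,888.00 → $12,577.24
Ending inventory (cost pool remaining) = $2,310.76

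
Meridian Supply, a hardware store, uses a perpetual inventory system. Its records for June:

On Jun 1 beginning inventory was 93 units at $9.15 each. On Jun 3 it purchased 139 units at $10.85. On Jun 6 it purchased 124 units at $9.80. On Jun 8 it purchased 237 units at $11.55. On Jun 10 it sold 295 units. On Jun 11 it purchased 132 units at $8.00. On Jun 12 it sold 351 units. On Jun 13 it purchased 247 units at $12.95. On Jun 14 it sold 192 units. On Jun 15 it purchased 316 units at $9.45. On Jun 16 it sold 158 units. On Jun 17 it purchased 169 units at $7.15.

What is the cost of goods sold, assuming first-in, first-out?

COGS = $10,793.10

Jun 10, 295 sold [FIFO — oldest first]: 93 @ $9.15 + 139 @ $10.85 + 63 @ $9.80 = $2,976.50
Jun 12, 351 sold [FIFO — oldest first]: 61 @ $9.80 + 237 @ $11.55 + 53 @ $8.00 = $3,759.15
Jun 14, 192 sold [FIFO — oldest first]: 79 @ $8.00 + 113 @ $12.95 = $2,095.35
Jun 16, 158 sold [FIFO — oldest first]: 134 @ $12.95 + 24 @ $9.45 = $1,962.10
Total COGS = $2,976.50 + $3,759.15 + $2,095.35 + $1,962.10 = $10,793.10
Ending inventory: 292 @ $9.45 + 169 @ $7.15 = $3,967.75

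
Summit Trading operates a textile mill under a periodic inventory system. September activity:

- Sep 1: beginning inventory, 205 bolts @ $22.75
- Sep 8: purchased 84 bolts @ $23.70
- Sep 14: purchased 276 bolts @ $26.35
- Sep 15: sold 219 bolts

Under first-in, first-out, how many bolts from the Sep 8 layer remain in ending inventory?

70

Sep 15, 219 sold [FIFO — oldest first]: 205 @ $22.75 + 14 @ $23.70 = $4,995.55
Ending inventory: 70 @ $23.70 + 276 @ $26.35 = $8,931.60
Check: goods available $13,927.15 = COGS $4,995.55 + ending $8,931.60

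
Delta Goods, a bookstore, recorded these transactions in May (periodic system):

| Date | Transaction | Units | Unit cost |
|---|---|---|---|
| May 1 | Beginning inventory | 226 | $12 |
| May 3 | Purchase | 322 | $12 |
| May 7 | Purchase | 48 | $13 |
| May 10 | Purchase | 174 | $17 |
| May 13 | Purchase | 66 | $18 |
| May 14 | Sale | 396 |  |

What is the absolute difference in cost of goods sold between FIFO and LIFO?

$1,314

FIFO COGS: 226 @ $12 + 170 @ $12 = $4,752
LIFO COGS: 66 @ $18 + 174 @ $17 + 48 @ $13 + 108 @ $12 = $6,066
Difference = |$4,752 − $6,066| = $1,314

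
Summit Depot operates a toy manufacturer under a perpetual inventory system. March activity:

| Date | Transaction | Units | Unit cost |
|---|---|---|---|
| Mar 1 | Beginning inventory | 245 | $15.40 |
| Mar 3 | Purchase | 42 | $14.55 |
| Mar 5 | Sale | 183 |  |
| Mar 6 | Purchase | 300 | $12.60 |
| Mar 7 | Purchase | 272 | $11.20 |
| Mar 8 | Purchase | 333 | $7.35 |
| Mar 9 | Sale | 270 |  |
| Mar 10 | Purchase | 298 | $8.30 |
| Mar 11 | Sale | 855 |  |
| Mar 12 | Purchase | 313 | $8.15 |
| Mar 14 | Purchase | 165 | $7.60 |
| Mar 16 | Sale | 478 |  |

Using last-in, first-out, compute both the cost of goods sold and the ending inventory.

Mar 5, 183 sold [LIFO — newest first]: 42 @ $14.55 + 141 @ $15.40 = $2,782.50
Mar 9, 270 sold [LIFO — newest first]: 270 @ $7.35 = $1,984.50
Mar 11, 855 sold [LIFO — newest first]: 298 @ $8.30 + 63 @ $7.35 + 272 @ $11.20 + 222 @ $12.60 = $8,780.05
Mar 16, 478 sold [LIFO — newest first]: 165 @ $7.60 + 313 @ $8.15 = $3,804.95
Total COGS = $2,782.50 + $1,984.50 + $8,780.05 + $3,804.95 = $17,352.00
Ending inventory: 104 @ $15.40 + 78 @ $12.60 = $2,584.40
Check: goods available $19,936.40 = COGS $17,352.00 + ending $2,584.40

COGS = $17,352.00; ending inventory = $2,584.40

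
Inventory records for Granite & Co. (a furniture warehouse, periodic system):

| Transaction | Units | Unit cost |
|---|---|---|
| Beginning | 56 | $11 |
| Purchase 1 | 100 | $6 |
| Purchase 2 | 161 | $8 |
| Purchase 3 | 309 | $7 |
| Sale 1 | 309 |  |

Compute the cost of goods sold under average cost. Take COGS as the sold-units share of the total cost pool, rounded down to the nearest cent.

COGS = $2,303.67

Sale 1, sell 309: 309/626 × $4,667.00 → $2,303.67
Ending inventory (cost pool remaining) = $2,363.33
Check: goods available $4,667.00 = COGS $2,303.67 + ending $2,363.33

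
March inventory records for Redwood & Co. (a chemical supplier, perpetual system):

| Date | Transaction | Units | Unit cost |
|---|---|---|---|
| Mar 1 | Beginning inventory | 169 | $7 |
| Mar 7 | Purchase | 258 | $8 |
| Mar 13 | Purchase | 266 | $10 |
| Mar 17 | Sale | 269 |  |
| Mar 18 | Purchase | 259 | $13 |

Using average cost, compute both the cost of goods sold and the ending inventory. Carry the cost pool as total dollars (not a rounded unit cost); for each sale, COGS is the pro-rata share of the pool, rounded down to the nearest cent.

After Mar 1: 169 on hand, pool $1,183.00 (≈ $7.0000 each)
After Mar 7: 427 on hand, pool $3,247.00 (≈ $7.6042 each)
After Mar 13: 693 on hand, pool $5,907.00 (≈ $8.5238 each)
Mar 17, sell 269: 269/693 × $5,907.00 → $2,292.90
After Mar 18: 683 on hand, pool $6,981.10 (≈ $10.2212 each)
Ending inventory (cost pool remaining) = $6,981.10

COGS = $2,292.90; ending inventory = $6,981.10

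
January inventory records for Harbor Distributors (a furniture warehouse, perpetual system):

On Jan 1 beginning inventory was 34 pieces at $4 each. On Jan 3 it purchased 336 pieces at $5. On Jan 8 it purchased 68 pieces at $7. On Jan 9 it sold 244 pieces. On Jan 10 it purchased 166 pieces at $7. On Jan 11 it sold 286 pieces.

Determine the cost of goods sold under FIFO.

Jan 9, 244 sold [FIFO — oldest first]: 34 @ $4 + 210 @ $5 = $1,186
Jan 11, 286 sold [FIFO — oldest first]: 126 @ $5 + 68 @ $7 + 92 @ $7 = $1,750
Total COGS = $1,186 + $1,750 = $2,936
Ending inventory: 74 @ $7 = $518

COGS = $2,936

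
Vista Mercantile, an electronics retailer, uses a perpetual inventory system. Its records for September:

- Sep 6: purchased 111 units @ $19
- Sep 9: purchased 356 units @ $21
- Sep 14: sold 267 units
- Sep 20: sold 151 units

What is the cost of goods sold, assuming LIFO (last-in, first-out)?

COGS = $8,654

Sep 14, 267 sold [LIFO — newest first]: 267 @ $21 = $5,607
Sep 20, 151 sold [LIFO — newest first]: 89 @ $21 + 62 @ $19 = $3,047
Total COGS = $5,607 + $3,047 = $8,654
Ending inventory: 49 @ $19 = $931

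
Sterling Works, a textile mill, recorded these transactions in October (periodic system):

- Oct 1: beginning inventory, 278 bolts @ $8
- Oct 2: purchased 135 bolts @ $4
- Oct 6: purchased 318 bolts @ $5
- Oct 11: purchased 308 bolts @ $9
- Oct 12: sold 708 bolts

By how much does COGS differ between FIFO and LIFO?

$451

FIFO COGS: 278 @ $8 + 135 @ $4 + 295 @ $5 = $4,239
LIFO COGS: 308 @ $9 + 318 @ $5 + 82 @ $4 = $4,690
Difference = |$4,239 − $4,690| = $451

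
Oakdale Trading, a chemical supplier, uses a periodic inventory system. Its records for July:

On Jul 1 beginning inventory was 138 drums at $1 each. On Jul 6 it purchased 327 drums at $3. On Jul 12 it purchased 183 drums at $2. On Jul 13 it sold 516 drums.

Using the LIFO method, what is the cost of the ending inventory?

Jul 13, 516 sold [LIFO — newest first]: 183 @ $2 + 327 @ $3 + 6 @ $1 = $1,353
Ending inventory: 132 @ $1 = $132
Check: goods available $1,485 = COGS $1,353 + ending $132

Ending inventory = $132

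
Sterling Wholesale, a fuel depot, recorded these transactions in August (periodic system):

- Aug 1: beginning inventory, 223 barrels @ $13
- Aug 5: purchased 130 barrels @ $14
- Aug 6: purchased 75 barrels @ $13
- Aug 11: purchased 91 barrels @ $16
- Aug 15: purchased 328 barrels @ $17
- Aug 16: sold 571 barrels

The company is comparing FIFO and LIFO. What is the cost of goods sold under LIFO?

COGS = $9,085

FIFO COGS: 223 @ $13 + 130 @ $14 + 75 @ $13 + 91 @ $16 + 52 @ $17 = $8,034
LIFO COGS: 328 @ $17 + 91 @ $16 + 75 @ $13 + 77 @ $14 = $9,085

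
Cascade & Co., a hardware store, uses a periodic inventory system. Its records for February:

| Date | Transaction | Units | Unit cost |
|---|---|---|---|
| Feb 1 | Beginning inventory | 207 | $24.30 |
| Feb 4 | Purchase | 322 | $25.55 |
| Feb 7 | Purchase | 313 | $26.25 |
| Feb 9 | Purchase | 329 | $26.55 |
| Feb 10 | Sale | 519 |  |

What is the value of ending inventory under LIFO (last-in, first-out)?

Feb 10, 519 sold [LIFO — newest first]: 329 @ $26.55 + 190 @ $26.25 = $13,722.45
Ending inventory: 207 @ $24.30 + 322 @ $25.55 + 123 @ $26.25 = $16,485.95

Ending inventory = $16,485.95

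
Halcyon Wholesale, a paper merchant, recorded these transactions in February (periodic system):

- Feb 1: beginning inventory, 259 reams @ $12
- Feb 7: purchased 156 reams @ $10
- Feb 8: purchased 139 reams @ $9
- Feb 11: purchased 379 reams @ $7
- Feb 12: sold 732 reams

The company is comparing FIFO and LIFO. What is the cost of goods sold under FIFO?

FIFO COGS: 259 @ $12 + 156 @ $10 + 139 @ $9 + 178 @ $7 = $7,165
LIFO COGS: 379 @ $7 + 139 @ $9 + 156 @ $10 + 58 @ $12 = $6,160

COGS = $7,165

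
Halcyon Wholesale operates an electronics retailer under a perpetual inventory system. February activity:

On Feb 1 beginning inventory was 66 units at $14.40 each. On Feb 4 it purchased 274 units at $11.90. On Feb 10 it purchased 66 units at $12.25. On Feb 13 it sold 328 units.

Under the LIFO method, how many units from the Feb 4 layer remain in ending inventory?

12

Feb 13, 328 sold [LIFO — newest first]: 66 @ $12.25 + 262 @ $11.90 = $3,926.30
Ending inventory: 66 @ $14.40 + 12 @ $11.90 = $1,093.20
Check: goods available $5,019.50 = COGS $3,926.30 + ending $1,093.20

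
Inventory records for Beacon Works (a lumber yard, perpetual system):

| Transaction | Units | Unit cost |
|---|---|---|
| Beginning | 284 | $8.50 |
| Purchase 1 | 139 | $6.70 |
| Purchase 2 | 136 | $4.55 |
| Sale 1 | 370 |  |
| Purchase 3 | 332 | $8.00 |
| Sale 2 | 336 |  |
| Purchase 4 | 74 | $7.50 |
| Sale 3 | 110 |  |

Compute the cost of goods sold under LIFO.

COGS = $5,908.60

Sale 1 (370) [LIFO — newest first]: 136 @ $4.55 + 139 @ $6.70 + 95 @ $8.50 = $2,357.60
Sale 2 (336) [LIFO — newest first]: 332 @ $8.00 + 4 @ $8.50 = $2,690.00
Sale 3 (110) [LIFO — newest first]: 74 @ $7.50 + 36 @ $8.50 = $861.00
Total COGS = $2,357.60 + $2,690.00 + $861.00 = $5,908.60
Ending inventory: 149 @ $8.50 = $1,266.50
Check: goods available $7,175.10 = COGS $5,908.60 + ending $1,266.50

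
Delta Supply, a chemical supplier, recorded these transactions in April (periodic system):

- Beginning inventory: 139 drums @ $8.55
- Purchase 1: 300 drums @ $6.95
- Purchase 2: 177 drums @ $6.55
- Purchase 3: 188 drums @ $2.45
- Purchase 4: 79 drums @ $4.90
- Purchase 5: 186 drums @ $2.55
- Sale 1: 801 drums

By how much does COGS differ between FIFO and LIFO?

FIFO COGS: 139 @ $8.55 + 300 @ $6.95 + 177 @ $6.55 + 185 @ $2.45 = $4,886.05
LIFO COGS: 186 @ $2.55 + 79 @ $4.90 + 188 @ $2.45 + 177 @ $6.55 + 171 @ $6.95 = $3,669.80
Difference = |$4,886.05 − $3,669.80| = $1,216.25

$1,216.25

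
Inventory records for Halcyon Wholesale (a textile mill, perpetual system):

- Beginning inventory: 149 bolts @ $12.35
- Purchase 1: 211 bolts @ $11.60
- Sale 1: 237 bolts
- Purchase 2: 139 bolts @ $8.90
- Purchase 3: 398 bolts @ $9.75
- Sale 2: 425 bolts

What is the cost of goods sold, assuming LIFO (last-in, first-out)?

Sale 1 (237) [LIFO — newest first]: 211 @ $11.60 + 26 @ $12.35 = $2,768.70
Sale 2 (425) [LIFO — newest first]: 398 @ $9.75 + 27 @ $8.90 = $4,120.80
Total COGS = $2,768.70 + $4,120.80 = $6,889.50
Ending inventory: 123 @ $12.35 + 112 @ $8.90 = $2,515.85

COGS = $6,889.50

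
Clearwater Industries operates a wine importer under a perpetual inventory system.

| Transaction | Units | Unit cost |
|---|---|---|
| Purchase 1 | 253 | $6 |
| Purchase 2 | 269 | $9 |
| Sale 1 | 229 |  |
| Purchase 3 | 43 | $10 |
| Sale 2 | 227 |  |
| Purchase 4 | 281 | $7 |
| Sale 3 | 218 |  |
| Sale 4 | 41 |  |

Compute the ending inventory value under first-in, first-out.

Sale 1 (229) [FIFO — oldest first]: 229 @ $6 = $1,374
Sale 2 (227) [FIFO — oldest first]: 24 @ $6 + 203 @ $9 = $1,971
Sale 3 (218) [FIFO — oldest first]: 66 @ $9 + 43 @ $10 + 109 @ $7 = $1,787
Sale 4 (41) [FIFO — oldest first]: 41 @ $7 = $287
Total COGS = $1,374 + $1,971 + $1,787 + $287 = $5,419
Ending inventory: 131 @ $7 = $917
Check: goods available $6,336 = COGS $5,419 + ending $917

Ending inventory = $917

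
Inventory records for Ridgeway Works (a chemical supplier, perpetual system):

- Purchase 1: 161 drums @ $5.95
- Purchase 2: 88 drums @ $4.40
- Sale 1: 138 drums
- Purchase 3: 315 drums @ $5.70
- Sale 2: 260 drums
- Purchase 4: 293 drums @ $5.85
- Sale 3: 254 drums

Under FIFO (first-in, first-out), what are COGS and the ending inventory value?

COGS = $3,655.45; ending inventory = $1,199.25

Sale 1 (138) [FIFO — oldest first]: 138 @ $5.95 = $821.10
Sale 2 (260) [FIFO — oldest first]: 23 @ $5.95 + 88 @ $4.40 + 149 @ $5.70 = $1,373.35
Sale 3 (254) [FIFO — oldest first]: 166 @ $5.70 + 88 @ $5.85 = $1,461.00
Total COGS = $821.10 + $1,373.35 + $1,461.00 = $3,655.45
Ending inventory: 205 @ $5.85 = $1,199.25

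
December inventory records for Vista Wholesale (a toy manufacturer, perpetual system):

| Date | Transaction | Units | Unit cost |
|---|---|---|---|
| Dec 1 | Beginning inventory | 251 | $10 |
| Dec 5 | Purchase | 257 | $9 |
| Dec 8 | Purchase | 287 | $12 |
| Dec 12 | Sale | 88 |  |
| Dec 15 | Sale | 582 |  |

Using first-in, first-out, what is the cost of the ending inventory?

Dec 12, 88 sold [FIFO — oldest first]: 88 @ $10 = $880
Dec 15, 582 sold [FIFO — oldest first]: 163 @ $10 + 257 @ $9 + 162 @ $12 = $5,887
Total COGS = $880 + $5,887 = $6,767
Ending inventory: 125 @ $12 = $1,500
Check: goods available $8,267 = COGS $6,767 + ending $1,500

Ending inventory = $1,500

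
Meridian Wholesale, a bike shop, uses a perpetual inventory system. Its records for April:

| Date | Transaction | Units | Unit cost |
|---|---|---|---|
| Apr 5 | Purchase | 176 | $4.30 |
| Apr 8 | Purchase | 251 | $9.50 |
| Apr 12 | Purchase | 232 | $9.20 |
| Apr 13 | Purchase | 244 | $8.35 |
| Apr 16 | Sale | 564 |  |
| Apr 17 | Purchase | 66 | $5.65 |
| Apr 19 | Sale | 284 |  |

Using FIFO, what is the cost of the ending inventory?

Ending inventory = $832.15

Apr 16, 564 sold [FIFO — oldest first]: 176 @ $4.30 + 251 @ $9.50 + 137 @ $9.20 = $4,401.70
Apr 19, 284 sold [FIFO — oldest first]: 95 @ $9.20 + 189 @ $8.35 = $2,452.15
Total COGS = $4,401.70 + $2,452.15 = $6,853.85
Ending inventory: 55 @ $8.35 + 66 @ $5.65 = $832.15
Check: goods available $7,686.00 = COGS $6,853.85 + ending $832.15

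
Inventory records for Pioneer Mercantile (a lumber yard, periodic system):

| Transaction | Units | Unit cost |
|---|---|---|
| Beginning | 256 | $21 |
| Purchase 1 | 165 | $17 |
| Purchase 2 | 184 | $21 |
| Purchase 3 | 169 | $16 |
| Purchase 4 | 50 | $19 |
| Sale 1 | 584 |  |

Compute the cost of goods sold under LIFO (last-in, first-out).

Sale 1 (584) [LIFO — newest first]: 50 @ $19 + 169 @ $16 + 184 @ $21 + 165 @ $17 + 16 @ $21 = $10,659
Ending inventory: 240 @ $21 = $5,040
Check: goods available $15,699 = COGS $10,659 + ending $5,040

COGS = $10,659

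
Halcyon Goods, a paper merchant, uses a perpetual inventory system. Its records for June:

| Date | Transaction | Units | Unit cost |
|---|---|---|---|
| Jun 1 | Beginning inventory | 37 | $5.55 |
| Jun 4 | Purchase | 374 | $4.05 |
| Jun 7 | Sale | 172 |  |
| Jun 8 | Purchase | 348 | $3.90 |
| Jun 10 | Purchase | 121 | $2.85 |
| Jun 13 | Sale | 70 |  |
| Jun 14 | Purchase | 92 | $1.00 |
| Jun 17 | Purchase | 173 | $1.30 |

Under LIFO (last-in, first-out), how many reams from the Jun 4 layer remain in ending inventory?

202

Jun 7, 172 sold [LIFO — newest first]: 172 @ $4.05 = $696.60
Jun 13, 70 sold [LIFO — newest first]: 70 @ $2.85 = $199.50
Total COGS = $696.60 + $199.50 = $896.10
Ending inventory: 37 @ $5.55 + 202 @ $4.05 + 348 @ $3.90 + 51 @ $2.85 + 92 @ $1.00 + 173 @ $1.30 = $2,842.90
Check: goods available $3,739.00 = COGS $896.10 + ending $2,842.90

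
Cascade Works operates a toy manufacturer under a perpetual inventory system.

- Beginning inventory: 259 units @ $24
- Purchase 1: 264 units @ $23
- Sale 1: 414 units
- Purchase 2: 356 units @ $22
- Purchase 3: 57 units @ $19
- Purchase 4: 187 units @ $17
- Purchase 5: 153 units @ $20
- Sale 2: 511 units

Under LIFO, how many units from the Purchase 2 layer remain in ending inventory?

Sale 1 (414) [LIFO — newest first]: 264 @ $23 + 150 @ $24 = $9,672
Sale 2 (511) [LIFO — newest first]: 153 @ $20 + 187 @ $17 + 57 @ $19 + 114 @ $22 = $9,830
Total COGS = $9,672 + $9,830 = $19,502
Ending inventory: 109 @ $24 + 242 @ $22 = $7,940

242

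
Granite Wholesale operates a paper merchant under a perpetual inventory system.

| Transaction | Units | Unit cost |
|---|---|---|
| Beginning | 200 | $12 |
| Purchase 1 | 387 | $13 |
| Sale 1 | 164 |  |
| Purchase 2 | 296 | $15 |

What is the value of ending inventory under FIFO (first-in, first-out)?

Ending inventory = $9,903

Sale 1 (164) [FIFO — oldest first]: 164 @ $12 = $1,968
Ending inventory: 36 @ $12 + 387 @ $13 + 296 @ $15 = $9,903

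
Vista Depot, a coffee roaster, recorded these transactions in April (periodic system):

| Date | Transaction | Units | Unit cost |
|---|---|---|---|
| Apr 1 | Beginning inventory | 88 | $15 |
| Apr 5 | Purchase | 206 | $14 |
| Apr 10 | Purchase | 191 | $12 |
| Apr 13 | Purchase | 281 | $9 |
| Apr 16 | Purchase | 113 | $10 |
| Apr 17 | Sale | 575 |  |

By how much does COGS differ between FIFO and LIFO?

$1,475

FIFO COGS: 88 @ $15 + 206 @ $14 + 191 @ $12 + 90 @ $9 = $7,306
LIFO COGS: 113 @ $10 + 281 @ $9 + 181 @ $12 = $5,831
Difference = |$7,306 − $5,831| = $1,475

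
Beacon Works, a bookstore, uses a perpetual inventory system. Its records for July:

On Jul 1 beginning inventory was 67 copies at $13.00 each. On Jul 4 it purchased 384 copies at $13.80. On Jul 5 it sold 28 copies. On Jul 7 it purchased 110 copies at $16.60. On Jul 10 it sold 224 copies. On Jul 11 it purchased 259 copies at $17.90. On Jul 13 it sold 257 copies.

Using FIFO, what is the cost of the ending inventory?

Jul 5, 28 sold [FIFO — oldest first]: 28 @ $13.00 = $364.00
Jul 10, 224 sold [FIFO — oldest first]: 39 @ $13.00 + 185 @ $13.80 = $3,060.00
Jul 13, 257 sold [FIFO — oldest first]: 199 @ $13.80 + 58 @ $16.60 = $3,709.00
Total COGS = $364.00 + $3,060.00 + $3,709.00 = $7,133.00
Ending inventory: 52 @ $16.60 + 259 @ $17.90 = $5,499.30

Ending inventory = $5,499.30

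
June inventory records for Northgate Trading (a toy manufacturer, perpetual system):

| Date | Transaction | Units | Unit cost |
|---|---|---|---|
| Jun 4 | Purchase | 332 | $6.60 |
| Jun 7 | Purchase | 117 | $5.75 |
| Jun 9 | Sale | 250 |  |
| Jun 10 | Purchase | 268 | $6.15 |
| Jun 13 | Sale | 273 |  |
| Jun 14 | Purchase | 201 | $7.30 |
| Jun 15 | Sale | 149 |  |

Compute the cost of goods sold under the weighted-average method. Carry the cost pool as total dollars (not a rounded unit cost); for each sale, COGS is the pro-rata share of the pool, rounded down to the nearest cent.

COGS = $4,310.82

After Jun 4: 332 on hand, pool $2,191.20 (≈ $6.6000 each)
After Jun 7: 449 on hand, pool $2,863.95 (≈ $6.3785 each)
Jun 9, sell 250: 250/449 × $2,863.95 → $1,594.62
After Jun 10: 467 on hand, pool $2,917.53 (≈ $6.2474 each)
Jun 13, sell 273: 273/467 × $2,917.53 → $1,705.53
After Jun 14: 395 on hand, pool $2,679.30 (≈ $6.7830 each)
Jun 15, sell 149: 149/395 × $2,679.30 → $1,010.67
Total COGS = $1,594.62 + $1,705.53 + $1,010.67 = $4,310.82
Ending inventory (cost pool remaining) = $1,668.63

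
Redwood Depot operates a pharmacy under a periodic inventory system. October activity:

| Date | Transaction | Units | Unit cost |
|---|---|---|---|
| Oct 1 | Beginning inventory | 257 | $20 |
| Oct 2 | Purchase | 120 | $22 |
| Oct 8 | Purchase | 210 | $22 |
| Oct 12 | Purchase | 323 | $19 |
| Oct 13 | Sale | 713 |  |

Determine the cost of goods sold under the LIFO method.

Oct 13, 713 sold [LIFO — newest first]: 323 @ $19 + 210 @ $22 + 120 @ $22 + 60 @ $20 = $14,597
Ending inventory: 197 @ $20 = $3,940
Check: goods available $18,537 = COGS $14,597 + ending $3,940

COGS = $14,597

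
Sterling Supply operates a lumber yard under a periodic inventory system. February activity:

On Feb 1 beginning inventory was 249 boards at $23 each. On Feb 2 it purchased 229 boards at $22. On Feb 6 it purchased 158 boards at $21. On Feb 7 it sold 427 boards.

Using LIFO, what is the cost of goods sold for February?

Feb 7, 427 sold [LIFO — newest first]: 158 @ $21 + 229 @ $22 + 40 @ $23 = $9,276
Ending inventory: 209 @ $23 = $4,807
Check: goods available $14,083 = COGS $9,276 + ending $4,807

COGS = $9,276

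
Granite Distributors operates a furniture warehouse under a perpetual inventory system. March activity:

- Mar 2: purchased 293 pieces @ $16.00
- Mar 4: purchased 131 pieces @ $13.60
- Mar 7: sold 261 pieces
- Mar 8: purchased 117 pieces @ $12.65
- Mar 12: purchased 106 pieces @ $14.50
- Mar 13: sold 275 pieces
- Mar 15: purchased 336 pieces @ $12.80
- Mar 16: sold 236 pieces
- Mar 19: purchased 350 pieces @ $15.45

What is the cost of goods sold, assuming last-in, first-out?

COGS = $10,731.45

Mar 7, 261 sold [LIFO — newest first]: 131 @ $13.60 + 130 @ $16.00 = $3,861.60
Mar 13, 275 sold [LIFO — newest first]: 106 @ $14.50 + 117 @ $12.65 + 52 @ $16.00 = $3,849.05
Mar 16, 236 sold [LIFO — newest first]: 236 @ $12.80 = $3,020.80
Total COGS = $3,861.60 + $3,849.05 + $3,020.80 = $10,731.45
Ending inventory: 111 @ $16.00 + 100 @ $12.80 + 350 @ $15.45 = $8,463.50
Check: goods available $19,194.95 = COGS $10,731.45 + ending $8,463.50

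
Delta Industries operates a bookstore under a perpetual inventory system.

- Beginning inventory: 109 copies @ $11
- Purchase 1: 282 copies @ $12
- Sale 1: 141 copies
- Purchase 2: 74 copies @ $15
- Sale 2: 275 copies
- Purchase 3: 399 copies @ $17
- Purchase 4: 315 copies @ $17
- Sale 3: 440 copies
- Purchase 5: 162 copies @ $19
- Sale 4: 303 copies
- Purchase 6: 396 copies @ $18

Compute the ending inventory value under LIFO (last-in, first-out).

Ending inventory = $9,928

Sale 1 (141) [LIFO — newest first]: 141 @ $12 = $1,692
Sale 2 (275) [LIFO — newest first]: 74 @ $15 + 141 @ $12 + 60 @ $11 = $3,462
Sale 3 (440) [LIFO — newest first]: 315 @ $17 + 125 @ $17 = $7,480
Sale 4 (303) [LIFO — newest first]: 162 @ $19 + 141 @ $17 = $5,475
Total COGS = $1,692 + $3,462 + $7,480 + $5,475 = $18,109
Ending inventory: 49 @ $11 + 133 @ $17 + 396 @ $18 = $9,928
Check: goods available $28,037 = COGS $18,109 + ending $9,928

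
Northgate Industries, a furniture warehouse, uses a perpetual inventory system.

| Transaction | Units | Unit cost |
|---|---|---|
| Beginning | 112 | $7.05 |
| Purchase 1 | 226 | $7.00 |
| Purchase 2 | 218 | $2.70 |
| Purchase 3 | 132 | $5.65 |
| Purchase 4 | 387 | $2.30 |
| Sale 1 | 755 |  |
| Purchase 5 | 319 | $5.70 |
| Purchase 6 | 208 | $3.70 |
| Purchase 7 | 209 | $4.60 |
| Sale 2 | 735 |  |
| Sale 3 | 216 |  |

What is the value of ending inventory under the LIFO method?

Ending inventory = $740.25

Sale 1 (755) [LIFO — newest first]: 387 @ $2.30 + 132 @ $5.65 + 218 @ $2.70 + 18 @ $7.00 = $2,350.50
Sale 2 (735) [LIFO — newest first]: 209 @ $4.60 + 208 @ $3.70 + 318 @ $5.70 = $3,543.60
Sale 3 (216) [LIFO — newest first]: 1 @ $5.70 + 208 @ $7.00 + 7 @ $7.05 = $1,511.05
Total COGS = $2,350.50 + $3,543.60 + $1,511.05 = $7,405.15
Ending inventory: 105 @ $7.05 = $740.25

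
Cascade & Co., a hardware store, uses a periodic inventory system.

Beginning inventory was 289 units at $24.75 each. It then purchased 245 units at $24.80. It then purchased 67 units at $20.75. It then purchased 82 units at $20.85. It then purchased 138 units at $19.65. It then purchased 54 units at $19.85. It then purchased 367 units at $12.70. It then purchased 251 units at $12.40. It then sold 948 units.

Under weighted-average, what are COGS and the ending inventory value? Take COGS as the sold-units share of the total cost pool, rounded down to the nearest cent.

COGS = $17,706.32; ending inventory = $10,179.28

Sale 1, sell 948: 948/1493 × $27,885.60 → $17,706.32
Ending inventory (cost pool remaining) = $10,179.28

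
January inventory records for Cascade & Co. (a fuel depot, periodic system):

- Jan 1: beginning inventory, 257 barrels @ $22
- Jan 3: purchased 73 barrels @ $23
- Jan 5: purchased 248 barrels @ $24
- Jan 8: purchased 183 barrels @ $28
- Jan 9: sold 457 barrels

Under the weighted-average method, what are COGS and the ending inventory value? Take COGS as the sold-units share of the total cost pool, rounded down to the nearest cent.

COGS = $11,055.07; ending inventory = $7,353.93

Jan 9, sell 457: 457/761 × $18,409.00 → $11,055.07
Ending inventory (cost pool remaining) = $7,353.93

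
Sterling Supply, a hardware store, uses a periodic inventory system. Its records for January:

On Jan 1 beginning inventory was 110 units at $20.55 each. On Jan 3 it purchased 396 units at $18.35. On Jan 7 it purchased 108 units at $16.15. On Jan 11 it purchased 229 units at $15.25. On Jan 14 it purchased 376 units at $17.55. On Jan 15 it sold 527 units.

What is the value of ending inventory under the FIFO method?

Jan 15, 527 sold [FIFO — oldest first]: 110 @ $20.55 + 396 @ $18.35 + 21 @ $16.15 = $9,866.25
Ending inventory: 87 @ $16.15 + 229 @ $15.25 + 376 @ $17.55 = $11,496.10
Check: goods available $21,362.35 = COGS $9,866.25 + ending $11,496.10

Ending inventory = $11,496.10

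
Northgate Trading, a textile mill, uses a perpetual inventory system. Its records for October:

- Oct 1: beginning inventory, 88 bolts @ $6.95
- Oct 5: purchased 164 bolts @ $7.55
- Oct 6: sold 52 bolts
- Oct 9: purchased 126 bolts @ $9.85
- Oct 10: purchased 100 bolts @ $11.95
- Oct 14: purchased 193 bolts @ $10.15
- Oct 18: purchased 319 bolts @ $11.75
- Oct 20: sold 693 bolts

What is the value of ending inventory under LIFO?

Ending inventory = $1,900.45

Oct 6, 52 sold [LIFO — newest first]: 52 @ $7.55 = $392.60
Oct 20, 693 sold [LIFO — newest first]: 319 @ $11.75 + 193 @ $10.15 + 100 @ $11.95 + 81 @ $9.85 = $7,700.05
Total COGS = $392.60 + $7,700.05 = $8,092.65
Ending inventory: 88 @ $6.95 + 112 @ $7.55 + 45 @ $9.85 = $1,900.45
Check: goods available $9,993.10 = COGS $8,092.65 + ending $1,900.45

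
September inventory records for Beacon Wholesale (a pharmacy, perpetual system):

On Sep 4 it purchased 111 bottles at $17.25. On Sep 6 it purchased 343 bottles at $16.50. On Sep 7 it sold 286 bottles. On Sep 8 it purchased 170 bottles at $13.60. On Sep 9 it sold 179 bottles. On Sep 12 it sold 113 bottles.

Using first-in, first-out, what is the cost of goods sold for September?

COGS = $9,260.65

Sep 7, 286 sold [FIFO — oldest first]: 111 @ $17.25 + 175 @ $16.50 = $4,802.25
Sep 9, 179 sold [FIFO — oldest first]: 168 @ $16.50 + 11 @ $13.60 = $2,921.60
Sep 12, 113 sold [FIFO — oldest first]: 113 @ $13.60 = $1,536.80
Total COGS = $4,802.25 + $2,921.60 + $1,536.80 = $9,260.65
Ending inventory: 46 @ $13.60 = $625.60
Check: goods available $9,886.25 = COGS $9,260.65 + ending $625.60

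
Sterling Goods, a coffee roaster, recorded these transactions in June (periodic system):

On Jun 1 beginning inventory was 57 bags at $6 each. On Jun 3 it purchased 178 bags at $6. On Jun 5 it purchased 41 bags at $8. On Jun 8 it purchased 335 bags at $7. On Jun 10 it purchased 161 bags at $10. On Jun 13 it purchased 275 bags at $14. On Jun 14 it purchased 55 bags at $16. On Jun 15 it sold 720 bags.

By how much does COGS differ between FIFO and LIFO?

$2,770

FIFO COGS: 57 @ $6 + 178 @ $6 + 41 @ $8 + 335 @ $7 + 109 @ $10 = $5,173
LIFO COGS: 55 @ $16 + 275 @ $14 + 161 @ $10 + 229 @ $7 = $7,943
Difference = |$5,173 − $7,943| = $2,770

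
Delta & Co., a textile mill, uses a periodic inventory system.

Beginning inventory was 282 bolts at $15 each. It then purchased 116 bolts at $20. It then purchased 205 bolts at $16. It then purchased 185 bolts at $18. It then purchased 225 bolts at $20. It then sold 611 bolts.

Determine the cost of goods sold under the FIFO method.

COGS = $9,974

Sale 1 (611) [FIFO — oldest first]: 282 @ $15 + 116 @ $20 + 205 @ $16 + 8 @ $18 = $9,974
Ending inventory: 177 @ $18 + 225 @ $20 = $7,686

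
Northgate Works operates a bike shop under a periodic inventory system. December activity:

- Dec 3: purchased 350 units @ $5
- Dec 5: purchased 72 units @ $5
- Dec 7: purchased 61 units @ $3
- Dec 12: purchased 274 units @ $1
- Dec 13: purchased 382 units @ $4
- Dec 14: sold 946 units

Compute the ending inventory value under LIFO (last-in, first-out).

Ending inventory = $965

Dec 14, 946 sold [LIFO — newest first]: 382 @ $4 + 274 @ $1 + 61 @ $3 + 72 @ $5 + 157 @ $5 = $3,130
Ending inventory: 193 @ $5 = $965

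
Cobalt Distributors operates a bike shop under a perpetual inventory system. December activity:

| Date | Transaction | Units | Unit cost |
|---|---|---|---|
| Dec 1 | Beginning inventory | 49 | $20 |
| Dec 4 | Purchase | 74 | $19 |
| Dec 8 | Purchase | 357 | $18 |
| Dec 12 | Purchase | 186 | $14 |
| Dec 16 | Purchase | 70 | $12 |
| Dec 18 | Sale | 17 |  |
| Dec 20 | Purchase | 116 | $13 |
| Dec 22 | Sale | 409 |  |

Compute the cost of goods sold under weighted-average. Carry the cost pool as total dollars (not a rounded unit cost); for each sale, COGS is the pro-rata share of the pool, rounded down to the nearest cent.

COGS = $6,886.30

After Dec 1: 49 on hand, pool $980.00 (≈ $20.0000 each)
After Dec 4: 123 on hand, pool $2,386.00 (≈ $19.3984 each)
After Dec 8: 480 on hand, pool $8,812.00 (≈ $18.3583 each)
After Dec 12: 666 on hand, pool $11,416.00 (≈ $17.1411 each)
After Dec 16: 736 on hand, pool $12,256.00 (≈ $16.6522 each)
Dec 18, sell 17: 17/736 × $12,256.00 → $283.08
After Dec 20: 835 on hand, pool $13,480.92 (≈ $16.1448 each)
Dec 22, sell 409: 409/835 × $13,480.92 → $6,603.22
Total COGS = $283.08 + $6,603.22 = $6,886.30
Ending inventory (cost pool remaining) = $6,877.70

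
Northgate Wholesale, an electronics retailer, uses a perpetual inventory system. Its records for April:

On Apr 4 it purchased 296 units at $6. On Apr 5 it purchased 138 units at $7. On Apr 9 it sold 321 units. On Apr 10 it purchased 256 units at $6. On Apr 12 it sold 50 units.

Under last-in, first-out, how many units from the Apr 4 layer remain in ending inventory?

Apr 9, 321 sold [LIFO — newest first]: 138 @ $7 + 183 @ $6 = $2,064
Apr 12, 50 sold [LIFO — newest first]: 50 @ $6 = $300
Total COGS = $2,064 + $300 = $2,364
Ending inventory: 113 @ $6 + 206 @ $6 = $1,914
Check: goods available $4,278 = COGS $2,364 + ending $1,914

113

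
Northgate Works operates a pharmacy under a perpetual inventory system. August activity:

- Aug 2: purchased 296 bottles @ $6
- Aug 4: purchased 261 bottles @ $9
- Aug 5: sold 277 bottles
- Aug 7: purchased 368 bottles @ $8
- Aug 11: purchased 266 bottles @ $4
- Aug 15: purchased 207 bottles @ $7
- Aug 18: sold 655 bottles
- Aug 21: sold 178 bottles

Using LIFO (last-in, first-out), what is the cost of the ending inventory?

Ending inventory = $1,744

Aug 5, 277 sold [LIFO — newest first]: 261 @ $9 + 16 @ $6 = $2,445
Aug 18, 655 sold [LIFO — newest first]: 207 @ $7 + 266 @ $4 + 182 @ $8 = $3,969
Aug 21, 178 sold [LIFO — newest first]: 178 @ $8 = $1,424
Total COGS = $2,445 + $3,969 + $1,424 = $7,838
Ending inventory: 280 @ $6 + 8 @ $8 = $1,744
Check: goods available $9,582 = COGS $7,838 + ending $1,744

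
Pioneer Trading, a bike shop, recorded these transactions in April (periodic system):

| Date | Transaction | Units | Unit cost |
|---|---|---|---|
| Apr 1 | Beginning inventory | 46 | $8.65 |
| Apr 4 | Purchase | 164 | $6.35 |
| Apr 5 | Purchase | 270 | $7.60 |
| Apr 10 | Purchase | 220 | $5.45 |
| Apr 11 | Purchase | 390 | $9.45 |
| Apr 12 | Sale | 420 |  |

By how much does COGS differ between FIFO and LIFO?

$813.70

FIFO COGS: 46 @ $8.65 + 164 @ $6.35 + 210 @ $7.60 = $3,035.30
LIFO COGS: 390 @ $9.45 + 30 @ $5.45 = $3,849.00
Difference = |$3,035.30 − $3,849.00| = $813.70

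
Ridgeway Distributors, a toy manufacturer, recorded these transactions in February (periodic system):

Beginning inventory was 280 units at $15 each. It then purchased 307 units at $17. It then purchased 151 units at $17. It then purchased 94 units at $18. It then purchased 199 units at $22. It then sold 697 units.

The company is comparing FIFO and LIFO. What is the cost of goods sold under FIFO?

COGS = $11,289

FIFO COGS: 280 @ $15 + 307 @ $17 + 110 @ $17 = $11,289
LIFO COGS: 199 @ $22 + 94 @ $18 + 151 @ $17 + 253 @ $17 = $12,938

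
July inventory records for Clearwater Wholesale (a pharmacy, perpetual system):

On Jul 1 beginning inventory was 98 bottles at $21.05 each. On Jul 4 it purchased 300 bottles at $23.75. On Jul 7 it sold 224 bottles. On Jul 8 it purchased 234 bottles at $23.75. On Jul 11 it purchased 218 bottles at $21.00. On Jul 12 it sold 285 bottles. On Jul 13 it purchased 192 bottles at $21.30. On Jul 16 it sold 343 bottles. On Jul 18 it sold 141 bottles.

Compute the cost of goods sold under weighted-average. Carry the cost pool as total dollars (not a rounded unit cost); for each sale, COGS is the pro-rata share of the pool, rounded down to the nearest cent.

After Jul 1: 98 on hand, pool $2,062.90 (≈ $21.0500 each)
After Jul 4: 398 on hand, pool $9,187.90 (≈ $23.0852 each)
Jul 7, sell 224: 224/398 × $9,187.90 → $5,171.07
After Jul 8: 408 on hand, pool $9,574.33 (≈ $23.4665 each)
After Jul 11: 626 on hand, pool $14,152.33 (≈ $22.6076 each)
Jul 12, sell 285: 285/626 × $14,152.33 → $6,443.15
After Jul 13: 533 on hand, pool $11,798.78 (≈ $22.1365 each)
Jul 16, sell 343: 343/533 × $11,798.78 → $7,592.83
Jul 18, sell 141: 141/190 × $4,205.95 → $3,121.25
Total COGS = $5,171.07 + $6,443.15 + $7,592.83 + $3,121.25 = $22,328.30
Ending inventory (cost pool remaining) = $1,084.70

COGS = $22,328.30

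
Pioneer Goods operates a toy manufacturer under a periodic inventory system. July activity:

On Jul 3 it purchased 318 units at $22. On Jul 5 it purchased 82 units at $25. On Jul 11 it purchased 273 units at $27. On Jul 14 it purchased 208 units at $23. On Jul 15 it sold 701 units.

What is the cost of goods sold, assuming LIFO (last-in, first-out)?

COGS = $17,241

Jul 15, 701 sold [LIFO — newest first]: 208 @ $23 + 273 @ $27 + 82 @ $25 + 138 @ $22 = $17,241
Ending inventory: 180 @ $22 = $3,960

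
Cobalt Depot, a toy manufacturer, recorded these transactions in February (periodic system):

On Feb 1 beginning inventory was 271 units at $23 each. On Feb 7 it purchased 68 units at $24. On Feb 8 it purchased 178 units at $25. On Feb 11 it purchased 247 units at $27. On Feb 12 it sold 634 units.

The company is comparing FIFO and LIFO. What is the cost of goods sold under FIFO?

FIFO COGS: 271 @ $23 + 68 @ $24 + 178 @ $25 + 117 @ $27 = $15,474
LIFO COGS: 247 @ $27 + 178 @ $25 + 68 @ $24 + 141 @ $23 = $15,994

COGS = $15,474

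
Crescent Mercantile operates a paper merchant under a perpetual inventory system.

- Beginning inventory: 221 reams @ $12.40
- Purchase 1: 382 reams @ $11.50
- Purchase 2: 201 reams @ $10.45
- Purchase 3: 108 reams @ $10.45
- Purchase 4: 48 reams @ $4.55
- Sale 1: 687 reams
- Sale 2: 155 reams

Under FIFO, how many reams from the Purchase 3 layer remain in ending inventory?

Sale 1 (687) [FIFO — oldest first]: 221 @ $12.40 + 382 @ $11.50 + 84 @ $10.45 = $8,011.20
Sale 2 (155) [FIFO — oldest first]: 117 @ $10.45 + 38 @ $10.45 = $1,619.75
Total COGS = $8,011.20 + $1,619.75 = $9,630.95
Ending inventory: 70 @ $10.45 + 48 @ $4.55 = $949.90

70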